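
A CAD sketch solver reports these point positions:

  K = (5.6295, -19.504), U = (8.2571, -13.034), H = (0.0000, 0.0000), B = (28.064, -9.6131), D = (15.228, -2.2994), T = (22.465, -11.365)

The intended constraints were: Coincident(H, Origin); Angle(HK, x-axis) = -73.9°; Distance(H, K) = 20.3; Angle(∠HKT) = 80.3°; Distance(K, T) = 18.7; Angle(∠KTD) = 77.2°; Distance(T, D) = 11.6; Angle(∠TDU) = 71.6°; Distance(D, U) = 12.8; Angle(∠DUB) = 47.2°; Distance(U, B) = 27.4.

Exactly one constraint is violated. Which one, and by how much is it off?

Distance(U, B) = 27.4 — off by 7.30.

H = (0.00, 0.00) ✓; HK at -73.90° ✓; |HK| = 20.30 ✓; ∠HKT = 80.30° ✓; |KT| = 18.70 ✓; ∠KTD = 77.20° ✓; |TD| = 11.60 ✓; ∠TDU = 71.60° ✓; |DU| = 12.80 ✓; ∠DUB = 47.20° ✓; |UB| = 20.10 ✗.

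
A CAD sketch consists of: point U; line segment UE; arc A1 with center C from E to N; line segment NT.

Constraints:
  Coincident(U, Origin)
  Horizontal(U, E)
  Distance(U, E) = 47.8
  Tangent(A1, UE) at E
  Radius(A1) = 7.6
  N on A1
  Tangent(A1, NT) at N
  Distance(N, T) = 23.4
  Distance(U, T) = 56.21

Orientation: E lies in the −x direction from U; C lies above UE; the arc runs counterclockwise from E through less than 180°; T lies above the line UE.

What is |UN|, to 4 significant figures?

41.52

Checks: ∠(CE, EU) = 90.00° ✓; |CN| = 7.600 ✓; ∠(CN, NT) = 90.00° ✓; |NT| = 23.40 ✓; |UT| = 56.21 ✓.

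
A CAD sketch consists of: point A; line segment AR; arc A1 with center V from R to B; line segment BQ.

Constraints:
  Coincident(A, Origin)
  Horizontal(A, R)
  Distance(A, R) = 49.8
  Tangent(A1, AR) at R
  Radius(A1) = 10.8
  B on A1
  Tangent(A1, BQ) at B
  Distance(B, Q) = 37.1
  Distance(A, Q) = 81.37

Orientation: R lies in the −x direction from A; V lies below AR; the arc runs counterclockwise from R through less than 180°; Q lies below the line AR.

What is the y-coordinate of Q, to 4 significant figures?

-44.99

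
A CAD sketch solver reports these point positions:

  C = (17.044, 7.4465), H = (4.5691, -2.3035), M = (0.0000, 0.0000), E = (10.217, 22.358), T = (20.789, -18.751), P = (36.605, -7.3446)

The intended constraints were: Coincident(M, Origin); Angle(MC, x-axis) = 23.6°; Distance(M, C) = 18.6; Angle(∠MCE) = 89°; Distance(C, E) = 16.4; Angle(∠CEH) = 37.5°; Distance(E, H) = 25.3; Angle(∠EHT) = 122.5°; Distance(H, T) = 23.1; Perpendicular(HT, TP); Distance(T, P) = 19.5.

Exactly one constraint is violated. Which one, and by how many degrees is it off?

Perpendicular(HT, TP) — off by 8.80°.

M = (0.00, 0.00) ✓; MC at 23.60° ✓; |MC| = 18.60 ✓; ∠MCE = 89.00° ✓; |CE| = 16.40 ✓; ∠CEH = 37.50° ✓; |EH| = 25.30 ✓; ∠EHT = 122.5° ✓; |HT| = 23.10 ✓; ∠(HT, TP) = 81.20° ✗; |TP| = 19.50 ✓.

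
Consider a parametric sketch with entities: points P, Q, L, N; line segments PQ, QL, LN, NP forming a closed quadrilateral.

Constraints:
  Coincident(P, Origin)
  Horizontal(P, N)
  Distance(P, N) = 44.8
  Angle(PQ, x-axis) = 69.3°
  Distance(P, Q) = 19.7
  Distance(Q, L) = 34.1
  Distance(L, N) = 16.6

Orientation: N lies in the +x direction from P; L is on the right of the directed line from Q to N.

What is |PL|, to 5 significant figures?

30.533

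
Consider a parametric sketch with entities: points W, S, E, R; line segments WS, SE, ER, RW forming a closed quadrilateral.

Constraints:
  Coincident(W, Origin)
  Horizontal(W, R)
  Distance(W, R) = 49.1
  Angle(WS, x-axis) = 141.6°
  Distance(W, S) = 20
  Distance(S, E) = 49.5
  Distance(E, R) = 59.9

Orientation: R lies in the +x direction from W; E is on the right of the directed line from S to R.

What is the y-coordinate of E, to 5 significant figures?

-34.488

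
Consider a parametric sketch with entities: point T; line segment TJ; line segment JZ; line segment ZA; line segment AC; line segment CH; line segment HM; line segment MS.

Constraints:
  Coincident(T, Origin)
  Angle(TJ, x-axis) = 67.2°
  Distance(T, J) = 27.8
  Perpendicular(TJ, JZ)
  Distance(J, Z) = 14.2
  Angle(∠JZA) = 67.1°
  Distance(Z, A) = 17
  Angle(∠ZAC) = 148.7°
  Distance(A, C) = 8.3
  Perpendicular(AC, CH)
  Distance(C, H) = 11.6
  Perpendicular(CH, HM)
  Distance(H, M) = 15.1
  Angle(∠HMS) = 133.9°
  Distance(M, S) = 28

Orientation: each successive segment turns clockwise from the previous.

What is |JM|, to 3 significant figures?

6.71

T is at the origin; TJ runs at 67.2° with length 27.8, so J = (10.8, 25.6). TJ is perpendicular to JZ, so JZ runs at -22.8°; with |JZ| = 14.2, Z = (23.9, 20.1). ∠JZA = 67.1° gives ZA at -136° from the x-axis; with |ZA| = 17.0, A = (11.7, 8.25). ∠ZAC = 148.7° gives AC at -167° from the x-axis; with |AC| = 8.3, C = (3.61, 6.38). AC ⟂ CH, so CH runs at 103°; with |CH| = 11.6, H = (1.00, 17.7). The perpendicularity gives HM at right angles to CH, so HM runs at 13.0°; with |HM| = 15.1, M = (15.7, 21.1). Then |JM| = |M − J| = 6.71.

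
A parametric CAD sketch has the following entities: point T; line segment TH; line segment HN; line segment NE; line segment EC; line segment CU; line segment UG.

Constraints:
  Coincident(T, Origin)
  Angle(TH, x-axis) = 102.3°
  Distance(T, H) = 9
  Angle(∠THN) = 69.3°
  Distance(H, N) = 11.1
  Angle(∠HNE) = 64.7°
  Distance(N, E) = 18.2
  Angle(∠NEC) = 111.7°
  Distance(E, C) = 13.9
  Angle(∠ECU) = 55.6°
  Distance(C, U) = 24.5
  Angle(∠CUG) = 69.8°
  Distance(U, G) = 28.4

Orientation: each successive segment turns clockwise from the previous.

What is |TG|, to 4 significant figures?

20.25

∠ECU = 55.6° gives CU at 43.60° from the x-axis; with |CU| = 24.5, U = (3.111, 11.82). ∠CUG = 69.8° gives UG at -66.60° from the x-axis; with |UG| = 28.4, G = (14.39, -14.25). Then |TG| = |G − T| = 20.25.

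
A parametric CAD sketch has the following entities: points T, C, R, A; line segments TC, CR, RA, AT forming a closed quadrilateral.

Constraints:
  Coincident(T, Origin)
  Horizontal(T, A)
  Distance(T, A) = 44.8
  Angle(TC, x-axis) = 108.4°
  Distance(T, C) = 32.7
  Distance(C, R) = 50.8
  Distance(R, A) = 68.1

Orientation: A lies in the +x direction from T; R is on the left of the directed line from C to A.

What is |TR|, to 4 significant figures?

70.95

Checks: |CR| = 50.80 ✓; |RA| = 68.10 ✓.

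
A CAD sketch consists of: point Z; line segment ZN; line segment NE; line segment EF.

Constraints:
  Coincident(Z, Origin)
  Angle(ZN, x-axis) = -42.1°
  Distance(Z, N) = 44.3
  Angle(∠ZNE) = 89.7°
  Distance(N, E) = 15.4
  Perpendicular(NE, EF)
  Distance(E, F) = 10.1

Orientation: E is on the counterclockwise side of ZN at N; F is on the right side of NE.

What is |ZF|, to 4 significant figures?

56.47

∠ZNE = 89.7°, so NE runs at -42.1° + (180° − 89.7°) = 48.20° from the x-axis; with |NE| = 15.4, E = N + 15.4·(cos 48.20°, sin 48.20°) = (43.13, -18.22). NE ⟂ EF; with |EF| = 10.1 on the right of NE, F = E + 10.1·(0.7455, -0.6665) = (50.66, -24.95). Then |ZF| = |F − Z| = 56.47.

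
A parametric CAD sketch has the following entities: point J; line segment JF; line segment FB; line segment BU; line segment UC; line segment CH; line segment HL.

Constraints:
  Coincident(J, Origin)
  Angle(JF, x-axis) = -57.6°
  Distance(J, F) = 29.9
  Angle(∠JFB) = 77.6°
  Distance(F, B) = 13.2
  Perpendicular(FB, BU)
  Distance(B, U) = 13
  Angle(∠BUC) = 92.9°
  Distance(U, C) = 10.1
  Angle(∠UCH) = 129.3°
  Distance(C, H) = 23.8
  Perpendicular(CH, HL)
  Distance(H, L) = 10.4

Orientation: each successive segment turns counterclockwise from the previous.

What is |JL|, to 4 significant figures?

41.94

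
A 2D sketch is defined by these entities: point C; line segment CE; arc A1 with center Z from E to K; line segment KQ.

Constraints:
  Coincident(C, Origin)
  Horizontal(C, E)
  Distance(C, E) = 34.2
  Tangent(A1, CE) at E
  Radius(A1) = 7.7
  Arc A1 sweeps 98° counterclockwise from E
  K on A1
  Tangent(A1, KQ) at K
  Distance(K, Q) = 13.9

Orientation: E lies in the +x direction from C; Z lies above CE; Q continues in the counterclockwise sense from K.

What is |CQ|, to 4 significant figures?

45.82

C is at the origin; CE is horizontal with |CE| = 34.2 and E on the +x side, so E = (34.20, 0.000). Tangency of A1 to CE means the radius ZE is perpendicular to CE, so Z = E + (0, 7.7) = (34.20, 7.700). On A1, E sits at bearing -90° from Z; a 98° counterclockwise sweep puts K at bearing 8°, so K = Z + 7.7·(cos 8°, sin 8°) = (41.83, 8.772). Tangency of A1 to KQ means the radius ZK is perpendicular to KQ, so KQ runs along (−sin 8°, cos 8°); with |KQ| = 13.9, Q = (39.89, 22.54). Then |CQ| = |Q − C| = 45.82.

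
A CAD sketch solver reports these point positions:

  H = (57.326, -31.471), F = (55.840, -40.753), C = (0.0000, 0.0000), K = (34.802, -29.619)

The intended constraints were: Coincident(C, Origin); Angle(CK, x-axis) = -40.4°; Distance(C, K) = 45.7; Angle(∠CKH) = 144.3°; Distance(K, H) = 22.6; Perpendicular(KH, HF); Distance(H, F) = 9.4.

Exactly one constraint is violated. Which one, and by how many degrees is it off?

Perpendicular(KH, HF) — off by 4.40°.

C = (0.00, 0.00) ✓; CK at -40.40° ✓; |CK| = 45.70 ✓; ∠CKH = 144.3° ✓; |KH| = 22.60 ✓; ∠(KH, HF) = 94.40° ✗; |HF| = 9.400 ✓.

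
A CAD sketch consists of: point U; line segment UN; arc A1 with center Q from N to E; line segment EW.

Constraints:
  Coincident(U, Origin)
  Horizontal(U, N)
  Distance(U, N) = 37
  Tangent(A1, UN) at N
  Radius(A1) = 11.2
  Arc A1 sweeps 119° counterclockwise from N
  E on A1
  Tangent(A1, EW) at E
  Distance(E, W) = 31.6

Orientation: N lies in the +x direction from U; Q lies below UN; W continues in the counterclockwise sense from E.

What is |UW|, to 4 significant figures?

61.38

On A1, N sits at bearing 90° from Q; a 119° counterclockwise sweep puts E at bearing 209°, so E = Q + 11.2·(cos 209°, sin 209°) = (27.20, -16.63). The tangent condition forces QE to be normal to EW, so EW runs along (−sin 209°, cos 209°); with |EW| = 31.6, W = (42.52, -44.27). Then |UW| = |W − U| = 61.38.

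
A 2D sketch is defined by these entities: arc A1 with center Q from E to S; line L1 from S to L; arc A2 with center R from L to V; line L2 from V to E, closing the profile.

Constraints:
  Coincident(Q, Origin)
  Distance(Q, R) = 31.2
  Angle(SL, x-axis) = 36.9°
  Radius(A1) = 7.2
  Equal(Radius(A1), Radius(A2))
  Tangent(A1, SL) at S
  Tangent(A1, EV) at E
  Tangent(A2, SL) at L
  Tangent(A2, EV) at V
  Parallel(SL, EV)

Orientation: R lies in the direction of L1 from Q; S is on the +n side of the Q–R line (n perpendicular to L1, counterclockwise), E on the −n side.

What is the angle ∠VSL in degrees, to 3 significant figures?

24.8°

Tangency of A1 to both parallel lines with radius 7.2 puts S and E at Q ± 7.2·n: S = (-4.32, 5.76), E = (4.32, -5.76). Equal radii place L and V the same way about R: L = R + 7.2·n = (20.6, 24.5), V = R − 7.2·n = (29.3, 13.0). Then cos ∠VSL = SV·SL / (|SV||SL|), giving 24.8°.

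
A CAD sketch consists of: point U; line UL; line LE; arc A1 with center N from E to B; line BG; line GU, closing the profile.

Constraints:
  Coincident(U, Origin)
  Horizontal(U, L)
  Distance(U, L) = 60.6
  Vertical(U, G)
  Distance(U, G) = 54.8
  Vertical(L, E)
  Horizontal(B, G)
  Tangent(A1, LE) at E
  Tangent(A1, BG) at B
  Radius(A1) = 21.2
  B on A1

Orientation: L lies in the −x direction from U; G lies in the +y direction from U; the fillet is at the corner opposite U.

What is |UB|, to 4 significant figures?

67.49

The virtual corner opposite U is at (-60.60, 54.80). The tangent condition forces NE to be normal to LE and tangency of A1 to BG means the radius NB is perpendicular to BG, with radius 21.2, so the center N sits 21.2 in from both sides at N = (-39.40, 33.60). That places the tangent points at E = (-60.60, 33.60) on LE and B = (-39.40, 54.80) on BG. Then |UB| = |B − U| = 67.49.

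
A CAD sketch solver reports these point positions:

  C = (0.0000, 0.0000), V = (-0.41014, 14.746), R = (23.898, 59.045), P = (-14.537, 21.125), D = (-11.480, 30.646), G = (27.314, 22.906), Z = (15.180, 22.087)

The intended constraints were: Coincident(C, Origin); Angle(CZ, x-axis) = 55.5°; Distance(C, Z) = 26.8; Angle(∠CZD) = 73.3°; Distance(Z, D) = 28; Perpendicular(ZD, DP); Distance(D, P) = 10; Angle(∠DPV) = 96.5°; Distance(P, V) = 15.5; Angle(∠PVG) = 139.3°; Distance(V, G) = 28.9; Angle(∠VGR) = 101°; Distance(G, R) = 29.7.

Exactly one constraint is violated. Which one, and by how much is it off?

Distance(G, R) = 29.7 — off by 6.60.

C = (0.00, 0.00) ✓; CZ at 55.50° ✓; |CZ| = 26.80 ✓; ∠CZD = 73.30° ✓; |ZD| = 28.00 ✓; ∠(ZD, DP) = 90.00° ✓; |DP| = 10.00 ✓; ∠DPV = 96.50° ✓; |PV| = 15.50 ✓; ∠PVG = 139.3° ✓; |VG| = 28.90 ✓; ∠VGR = 101.0° ✓; |GR| = 36.30 ✗.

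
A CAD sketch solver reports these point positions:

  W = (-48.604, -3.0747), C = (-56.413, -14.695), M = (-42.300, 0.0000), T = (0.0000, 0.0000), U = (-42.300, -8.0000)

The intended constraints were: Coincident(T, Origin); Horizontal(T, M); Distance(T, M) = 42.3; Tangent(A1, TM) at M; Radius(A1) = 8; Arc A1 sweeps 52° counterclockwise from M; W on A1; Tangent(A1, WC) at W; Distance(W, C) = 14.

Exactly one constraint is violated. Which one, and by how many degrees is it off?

Tangent(A1, WC) at W — off by 4.10°.

T = (0.00, 0.00) ✓; T.y = 0.00, M.y = 0.00 ✓; |TM| = 42.30 ✓; ∠(UM, MT) = 90.00° ✓; |UM| = 8.000 ✓; bearing(U→W) − bearing(U→M) = 52.00° ✓; |UW| = 8.000 ✓; ∠(UW, WC) = 85.90° ✗; |WC| = 14.00 ✓.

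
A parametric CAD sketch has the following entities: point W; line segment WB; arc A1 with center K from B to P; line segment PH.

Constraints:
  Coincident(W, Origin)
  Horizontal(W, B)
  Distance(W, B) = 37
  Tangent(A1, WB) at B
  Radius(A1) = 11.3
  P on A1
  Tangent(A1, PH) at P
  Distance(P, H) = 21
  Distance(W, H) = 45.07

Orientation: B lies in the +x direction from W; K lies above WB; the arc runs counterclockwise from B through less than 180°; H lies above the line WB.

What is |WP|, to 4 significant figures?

48.85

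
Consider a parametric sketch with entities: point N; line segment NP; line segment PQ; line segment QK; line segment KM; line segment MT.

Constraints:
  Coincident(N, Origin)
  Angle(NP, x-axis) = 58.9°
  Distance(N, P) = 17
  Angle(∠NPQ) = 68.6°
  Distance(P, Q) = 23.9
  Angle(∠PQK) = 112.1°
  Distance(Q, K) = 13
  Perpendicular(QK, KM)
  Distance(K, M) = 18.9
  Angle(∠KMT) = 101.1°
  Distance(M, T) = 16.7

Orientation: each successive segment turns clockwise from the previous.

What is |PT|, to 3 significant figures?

5.60

The perpendicularity gives KM at right angles to QK, so KM runs at 150°; with |KM| = 18.9, M = (0.451, -6.05). ∠KMT = 101.1° gives MT at 70.7° from the x-axis; with |MT| = 16.7, T = (5.97, 9.71). Then |PT| = |T − P| = 5.60.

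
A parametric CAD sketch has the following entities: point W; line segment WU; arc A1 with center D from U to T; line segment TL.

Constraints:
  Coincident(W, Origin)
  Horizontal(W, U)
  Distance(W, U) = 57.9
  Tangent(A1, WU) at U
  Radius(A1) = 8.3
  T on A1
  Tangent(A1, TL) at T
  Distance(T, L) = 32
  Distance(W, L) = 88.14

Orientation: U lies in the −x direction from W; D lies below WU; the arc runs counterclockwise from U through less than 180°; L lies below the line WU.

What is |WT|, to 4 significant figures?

64.83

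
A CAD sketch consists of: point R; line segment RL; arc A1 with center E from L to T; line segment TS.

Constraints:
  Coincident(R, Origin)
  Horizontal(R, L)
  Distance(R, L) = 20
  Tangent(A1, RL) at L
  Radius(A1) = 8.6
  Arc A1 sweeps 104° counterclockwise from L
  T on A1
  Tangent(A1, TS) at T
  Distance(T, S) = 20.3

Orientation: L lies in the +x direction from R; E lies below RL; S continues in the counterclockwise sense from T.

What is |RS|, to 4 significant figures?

34.60

On A1, L sits at bearing 90° from E; a 104° counterclockwise sweep puts T at bearing 194°, so T = E + 8.6·(cos 194°, sin 194°) = (11.66, -10.68). Tangency of A1 to TS means the radius ET is perpendicular to TS, so TS runs along (−sin 194°, cos 194°); with |TS| = 20.3, S = (16.57, -30.38). Then |RS| = |S − R| = 34.60.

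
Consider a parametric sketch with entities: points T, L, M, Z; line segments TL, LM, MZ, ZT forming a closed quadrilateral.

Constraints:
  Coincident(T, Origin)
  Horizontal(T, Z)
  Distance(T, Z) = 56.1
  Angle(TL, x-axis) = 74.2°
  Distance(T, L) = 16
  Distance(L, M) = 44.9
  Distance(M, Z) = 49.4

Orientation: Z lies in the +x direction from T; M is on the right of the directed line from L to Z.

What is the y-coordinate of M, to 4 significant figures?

-28.11

Checks: |LM| = 44.90 ✓; |MZ| = 49.40 ✓.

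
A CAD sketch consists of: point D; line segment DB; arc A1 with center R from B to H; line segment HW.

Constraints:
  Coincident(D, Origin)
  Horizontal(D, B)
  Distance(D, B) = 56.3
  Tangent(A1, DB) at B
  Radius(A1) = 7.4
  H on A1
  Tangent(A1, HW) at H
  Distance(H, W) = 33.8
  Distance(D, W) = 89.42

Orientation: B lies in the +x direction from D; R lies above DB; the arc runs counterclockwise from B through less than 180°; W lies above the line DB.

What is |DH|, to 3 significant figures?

61.5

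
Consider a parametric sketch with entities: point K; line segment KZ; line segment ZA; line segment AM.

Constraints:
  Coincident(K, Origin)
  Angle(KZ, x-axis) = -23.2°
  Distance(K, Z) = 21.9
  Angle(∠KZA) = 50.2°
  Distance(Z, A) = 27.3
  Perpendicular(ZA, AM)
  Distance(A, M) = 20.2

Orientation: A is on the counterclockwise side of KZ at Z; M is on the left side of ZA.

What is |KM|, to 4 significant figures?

13.70

K is at the origin; KZ runs at -23.2° with length 21.9, so Z = 21.9·(cos -23.2°, sin -23.2°) = (20.13, -8.627). ∠KZA = 50.2°, so ZA runs at -23.2° + (180° − 50.2°) = 106.6° from the x-axis; with |ZA| = 27.3, A = Z + 27.3·(cos 106.6°, sin 106.6°) = (12.33, 17.53). ZA is perpendicular to AM; with |AM| = 20.2 on the left of ZA, M = A + 20.2·(-0.9583, -0.2857) = (-7.028, 11.76). Then |KM| = |M − K| = 13.70.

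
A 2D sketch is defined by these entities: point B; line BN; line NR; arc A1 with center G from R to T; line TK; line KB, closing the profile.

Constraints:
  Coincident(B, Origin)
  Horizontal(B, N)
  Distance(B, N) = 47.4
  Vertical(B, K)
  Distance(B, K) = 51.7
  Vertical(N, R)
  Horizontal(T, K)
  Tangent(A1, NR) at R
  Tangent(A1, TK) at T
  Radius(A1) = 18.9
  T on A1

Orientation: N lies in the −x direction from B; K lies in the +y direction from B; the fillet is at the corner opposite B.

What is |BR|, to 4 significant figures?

57.64

B is at the origin; B and N share the same y with |BN| = 47.4 and N on the −x side, so N = (-47.40, 0.000). B and K share the same x with |BK| = 51.7 and K on the +y side, so K = (0.000, 51.70). The virtual corner opposite B is at (-47.40, 51.70). Since A1 is tangent to NR there, GR ⟂ NR and tangency of A1 to TK means the radius GT is perpendicular to TK, with radius 18.9, so the center G sits 18.9 in from both sides at G = (-28.50, 32.80). That places the tangent points at R = (-47.40, 32.80) on NR and T = (-28.50, 51.70) on TK. Then |BR| = |R − B| = 57.64.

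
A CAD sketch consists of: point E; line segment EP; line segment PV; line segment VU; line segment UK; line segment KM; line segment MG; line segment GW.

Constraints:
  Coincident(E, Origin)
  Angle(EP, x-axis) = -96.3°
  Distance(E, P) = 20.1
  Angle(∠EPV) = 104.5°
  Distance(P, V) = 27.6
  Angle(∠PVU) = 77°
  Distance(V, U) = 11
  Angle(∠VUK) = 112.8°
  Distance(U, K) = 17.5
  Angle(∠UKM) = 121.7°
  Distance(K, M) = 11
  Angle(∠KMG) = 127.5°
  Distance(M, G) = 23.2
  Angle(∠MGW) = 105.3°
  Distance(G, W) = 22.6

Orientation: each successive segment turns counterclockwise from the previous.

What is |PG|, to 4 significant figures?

18.03

E is at the origin; EP runs at -96.3° with length 20.1, so P = (-2.206, -19.98). ∠EPV = 104.5° gives PV at -20.80° from the x-axis; with |PV| = 27.6, V = (23.60, -29.78). ∠PVU = 77.0° gives VU at 82.20° from the x-axis; with |VU| = 11.0, U = (25.09, -18.88). ∠VUK = 112.8° gives UK at 149.4° from the x-axis; with |UK| = 17.5, K = (10.03, -9.973). ∠UKM = 121.7° gives KM at -152.3° from the x-axis; with |KM| = 11.0, M = (0.2861, -15.09). ∠KMG = 127.5° gives MG at -99.80° from the x-axis; with |MG| = 23.2, G = (-3.663, -37.95). Then |PG| = |G − P| = 18.03.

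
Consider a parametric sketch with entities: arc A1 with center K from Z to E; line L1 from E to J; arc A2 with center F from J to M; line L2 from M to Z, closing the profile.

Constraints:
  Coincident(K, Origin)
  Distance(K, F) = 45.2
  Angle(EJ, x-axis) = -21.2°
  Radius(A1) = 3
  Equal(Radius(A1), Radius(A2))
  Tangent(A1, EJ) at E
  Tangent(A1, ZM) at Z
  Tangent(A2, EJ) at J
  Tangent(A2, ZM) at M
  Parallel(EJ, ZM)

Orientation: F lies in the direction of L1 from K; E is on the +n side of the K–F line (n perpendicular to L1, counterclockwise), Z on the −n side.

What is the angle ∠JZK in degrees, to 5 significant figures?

82.439°

Tangency of A1 to both parallel lines with radius 3.0 puts E and Z at K ± 3.0·n: E = (1.0849, 2.7970), Z = (-1.0849, -2.7970). Equal radii place J and M the same way about F: J = F + 3.0·n = (43.226, -13.548), M = F − 3.0·n = (41.056, -19.142). Then cos ∠JZK = ZJ·ZK / (|ZJ||ZK|), giving 82.439°.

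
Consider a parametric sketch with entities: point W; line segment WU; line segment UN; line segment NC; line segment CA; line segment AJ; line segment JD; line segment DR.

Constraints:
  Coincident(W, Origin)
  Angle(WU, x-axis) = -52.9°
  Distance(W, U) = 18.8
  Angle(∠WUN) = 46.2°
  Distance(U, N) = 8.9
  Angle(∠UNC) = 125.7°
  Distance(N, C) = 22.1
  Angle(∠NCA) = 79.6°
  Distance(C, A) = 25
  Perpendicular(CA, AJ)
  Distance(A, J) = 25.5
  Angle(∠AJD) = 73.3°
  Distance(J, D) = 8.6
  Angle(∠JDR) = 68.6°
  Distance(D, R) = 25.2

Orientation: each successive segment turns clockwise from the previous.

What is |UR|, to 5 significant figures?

30.171

W is at the origin; WU runs at -52.9° with length 18.8, so U = (11.340, -14.995). ∠WUN = 46.2° gives UN at 173.30° from the x-axis; with |UN| = 8.9, N = (2.5011, -13.956). ∠UNC = 125.7° gives NC at 119.00° from the x-axis; with |NC| = 22.1, C = (-8.2132, 5.3729). ∠NCA = 79.6° gives CA at 18.600° from the x-axis; with |CA| = 25.0, A = (15.481, 13.347). CA ⟂ AJ, so AJ runs at -71.400°; with |AJ| = 25.5, J = (23.614, -10.821). ∠AJD = 73.3° gives JD at -178.10° from the x-axis; with |JD| = 8.6, D = (15.019, -11.106). ∠JDR = 68.6° gives DR at 70.500° from the x-axis; with |DR| = 25.2, R = (23.431, 12.648). Then |UR| = |R − U| = 30.171.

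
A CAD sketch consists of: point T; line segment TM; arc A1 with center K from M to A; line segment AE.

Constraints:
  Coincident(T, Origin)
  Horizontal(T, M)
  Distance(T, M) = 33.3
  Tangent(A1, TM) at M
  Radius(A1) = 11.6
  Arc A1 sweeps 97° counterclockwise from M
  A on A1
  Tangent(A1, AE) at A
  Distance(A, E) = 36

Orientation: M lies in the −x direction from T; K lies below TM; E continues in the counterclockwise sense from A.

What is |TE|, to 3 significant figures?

63.3

T is at the origin; T and M share the same y with |TM| = 33.3 and M on the −x side, so M = (-33.3, 0.00). Tangency of A1 to TM means the radius KM is perpendicular to TM, so K = M + (0, -11.6) = (-33.3, -11.6). On A1, M sits at bearing 90° from K; a 97° counterclockwise sweep puts A at bearing 187°, so A = K + 11.6·(cos 187°, sin 187°) = (-44.8, -13.0). Tangency of A1 to AE means the radius KA is perpendicular to AE, so AE runs along (−sin 187°, cos 187°); with |AE| = 36.0, E = (-40.4, -48.7). Then |TE| = |E − T| = 63.3.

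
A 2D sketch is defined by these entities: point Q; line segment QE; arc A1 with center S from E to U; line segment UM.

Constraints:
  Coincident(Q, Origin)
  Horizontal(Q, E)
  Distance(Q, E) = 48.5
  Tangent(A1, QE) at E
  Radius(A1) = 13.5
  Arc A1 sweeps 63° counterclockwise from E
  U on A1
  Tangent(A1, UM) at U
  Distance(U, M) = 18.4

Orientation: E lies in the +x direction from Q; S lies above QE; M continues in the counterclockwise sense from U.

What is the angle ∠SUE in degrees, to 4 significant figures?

58.50°

Q is at the origin; Q and E share the same y with |QE| = 48.5 and E on the +x side, so E = (48.50, 0.000). Since A1 is tangent to QE there, SE ⟂ QE, so S = E + (0, 13.5) = (48.50, 13.50). On A1, E sits at bearing -90° from S; a 63° counterclockwise sweep puts U at bearing -27°, so U = S + 13.5·(cos -27°, sin -27°) = (60.53, 7.371). Then cos ∠SUE = US·UE / (|US||UE|), giving 58.50°.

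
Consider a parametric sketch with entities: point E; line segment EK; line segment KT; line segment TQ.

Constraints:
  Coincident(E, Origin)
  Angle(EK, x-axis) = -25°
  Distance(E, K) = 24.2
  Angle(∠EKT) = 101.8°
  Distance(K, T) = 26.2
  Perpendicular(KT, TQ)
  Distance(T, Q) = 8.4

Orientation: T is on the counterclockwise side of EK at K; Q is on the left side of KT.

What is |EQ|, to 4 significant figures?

34.70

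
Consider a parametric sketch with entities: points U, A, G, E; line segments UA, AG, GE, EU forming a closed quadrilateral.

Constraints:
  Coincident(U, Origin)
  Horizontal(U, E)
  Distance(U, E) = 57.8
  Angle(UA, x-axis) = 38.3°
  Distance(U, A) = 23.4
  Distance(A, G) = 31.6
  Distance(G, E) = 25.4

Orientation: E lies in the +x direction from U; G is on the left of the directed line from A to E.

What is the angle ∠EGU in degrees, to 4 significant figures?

85.26°

Checks: |AG| = 31.60 ✓; |GE| = 25.40 ✓.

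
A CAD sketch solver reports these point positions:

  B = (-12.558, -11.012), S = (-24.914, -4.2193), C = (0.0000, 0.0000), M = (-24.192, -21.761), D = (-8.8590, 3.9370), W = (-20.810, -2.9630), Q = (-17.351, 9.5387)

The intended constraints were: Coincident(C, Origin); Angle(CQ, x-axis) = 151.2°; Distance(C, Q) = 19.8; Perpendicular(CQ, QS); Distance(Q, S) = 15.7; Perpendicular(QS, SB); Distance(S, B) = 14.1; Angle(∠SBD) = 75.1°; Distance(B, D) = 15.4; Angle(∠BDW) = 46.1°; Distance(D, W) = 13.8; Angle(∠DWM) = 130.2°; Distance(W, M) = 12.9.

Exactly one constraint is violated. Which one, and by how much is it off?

Distance(W, M) = 12.9 — off by 6.20.

C = (0.00, 0.00) ✓; CQ at 151.2° ✓; |CQ| = 19.80 ✓; ∠(CQ, QS) = 90.00° ✓; |QS| = 15.70 ✓; ∠(QS, SB) = 90.00° ✓; |SB| = 14.10 ✓; ∠SBD = 75.10° ✓; |BD| = 15.40 ✓; ∠BDW = 46.10° ✓; |DW| = 13.80 ✓; ∠DWM = 130.2° ✓; |WM| = 19.10 ✗.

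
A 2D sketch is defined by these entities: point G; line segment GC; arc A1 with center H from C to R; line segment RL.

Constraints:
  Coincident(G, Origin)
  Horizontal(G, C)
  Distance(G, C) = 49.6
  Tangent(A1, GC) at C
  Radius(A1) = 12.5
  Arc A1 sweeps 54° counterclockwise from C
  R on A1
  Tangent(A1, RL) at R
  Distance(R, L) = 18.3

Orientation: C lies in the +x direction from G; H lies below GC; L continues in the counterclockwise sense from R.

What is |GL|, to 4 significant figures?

34.98

G is at the origin; GC is horizontal with |GC| = 49.6 and C on the +x side, so C = (49.60, 0.000). The tangent condition forces HC to be normal to GC, so H = C + (0, -12.5) = (49.60, -12.50). On A1, C sits at bearing 90° from H; a 54° counterclockwise sweep puts R at bearing 144°, so R = H + 12.5·(cos 144°, sin 144°) = (39.49, -5.153). The tangent condition forces HR to be normal to RL, so RL runs along (−sin 144°, cos 144°); with |RL| = 18.3, L = (28.73, -19.96). Then |GL| = |L − G| = 34.98.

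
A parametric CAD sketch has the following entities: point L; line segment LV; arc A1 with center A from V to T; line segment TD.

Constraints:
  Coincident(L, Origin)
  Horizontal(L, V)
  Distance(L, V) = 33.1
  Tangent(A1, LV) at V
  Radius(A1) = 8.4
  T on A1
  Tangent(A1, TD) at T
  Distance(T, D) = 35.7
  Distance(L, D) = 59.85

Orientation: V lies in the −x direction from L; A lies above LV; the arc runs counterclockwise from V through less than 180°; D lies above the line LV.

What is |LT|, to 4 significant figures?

28.07

L is at the origin; L and V share the same y with |LV| = 33.1 and V on the −x side, so V = (-33.10, 0.000). A1 meets LV tangentially, so AV is at right angles to LV, so A = V + (0, 8.4) = (-33.10, 8.400). Since AT ⟂ TD (tangency), |AD| = √(8.4² + 35.7²) = 36.67 regardless of where T sits on A1. So D lies on both circle(L, 59.85) and circle(A, 36.67); the above-LV intersection is D = (-40.14, 44.39). T is the foot of the tangent from D: T = (-25.44, 11.86).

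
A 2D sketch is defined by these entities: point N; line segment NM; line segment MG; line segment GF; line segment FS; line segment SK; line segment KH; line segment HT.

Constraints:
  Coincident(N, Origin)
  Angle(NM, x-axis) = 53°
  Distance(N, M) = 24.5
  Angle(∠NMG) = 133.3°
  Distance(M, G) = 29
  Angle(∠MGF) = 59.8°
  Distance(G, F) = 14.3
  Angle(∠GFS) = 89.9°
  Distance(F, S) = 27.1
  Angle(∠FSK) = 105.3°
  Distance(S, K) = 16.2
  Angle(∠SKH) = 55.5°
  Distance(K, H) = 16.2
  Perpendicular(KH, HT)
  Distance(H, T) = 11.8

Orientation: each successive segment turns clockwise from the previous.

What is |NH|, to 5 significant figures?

37.424

∠FSK = 105.3° gives SK at 81.300° from the x-axis; with |SK| = 16.2, K = (15.469, 36.711). ∠SKH = 55.5° gives KH at -43.200° from the x-axis; with |KH| = 16.2, H = (27.278, 25.622). Then |NH| = |H − N| = 37.424.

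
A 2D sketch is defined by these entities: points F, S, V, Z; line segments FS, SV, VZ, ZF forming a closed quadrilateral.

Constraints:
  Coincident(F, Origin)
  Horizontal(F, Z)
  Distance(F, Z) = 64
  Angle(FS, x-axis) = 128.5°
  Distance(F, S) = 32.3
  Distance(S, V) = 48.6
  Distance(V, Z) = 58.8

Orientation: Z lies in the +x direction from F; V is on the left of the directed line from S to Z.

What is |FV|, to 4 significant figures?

50.37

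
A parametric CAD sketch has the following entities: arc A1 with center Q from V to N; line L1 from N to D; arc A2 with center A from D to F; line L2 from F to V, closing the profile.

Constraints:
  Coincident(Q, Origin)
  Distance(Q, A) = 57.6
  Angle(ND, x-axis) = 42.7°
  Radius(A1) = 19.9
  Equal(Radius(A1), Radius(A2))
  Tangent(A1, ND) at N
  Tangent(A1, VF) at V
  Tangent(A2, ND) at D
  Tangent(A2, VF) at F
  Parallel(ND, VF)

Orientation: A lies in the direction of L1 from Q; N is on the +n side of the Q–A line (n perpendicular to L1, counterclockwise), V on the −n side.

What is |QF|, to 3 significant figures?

60.9

The slot axis is L1's direction at 42.7°, so u = (cos 42.7°, sin 42.7°) = (0.735, 0.678) and n = (−sin 42.7°, cos 42.7°) = (-0.678, 0.735). Q is at the origin and A lies 57.6 along u from Q, so A = 57.6·u = (42.3, 39.1). Tangency of A1 to both parallel lines with radius 19.9 puts N and V at Q ± 19.9·n: N = (-13.5, 14.6), V = (13.5, -14.6). Equal radii place D and F the same way about A: D = A + 19.9·n = (28.8, 53.7), F = A − 19.9·n = (55.8, 24.4). Then |QF| = |F − Q| = 60.9.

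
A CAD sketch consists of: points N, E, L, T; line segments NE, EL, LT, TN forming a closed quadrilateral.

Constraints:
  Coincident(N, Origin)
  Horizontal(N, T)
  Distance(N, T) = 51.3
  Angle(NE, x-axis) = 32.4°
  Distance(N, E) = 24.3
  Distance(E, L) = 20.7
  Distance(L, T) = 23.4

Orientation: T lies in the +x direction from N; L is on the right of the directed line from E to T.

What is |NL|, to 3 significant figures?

29.3

Checks: |EL| = 20.70 ✓; |LT| = 23.40 ✓.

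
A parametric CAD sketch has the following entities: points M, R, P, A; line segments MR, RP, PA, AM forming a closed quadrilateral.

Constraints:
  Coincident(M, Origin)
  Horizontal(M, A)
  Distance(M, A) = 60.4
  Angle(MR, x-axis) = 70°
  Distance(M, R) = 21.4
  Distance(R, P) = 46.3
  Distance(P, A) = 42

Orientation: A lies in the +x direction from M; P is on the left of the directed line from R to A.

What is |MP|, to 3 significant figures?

63.5

Checks: |RP| = 46.30 ✓; |PA| = 42.00 ✓.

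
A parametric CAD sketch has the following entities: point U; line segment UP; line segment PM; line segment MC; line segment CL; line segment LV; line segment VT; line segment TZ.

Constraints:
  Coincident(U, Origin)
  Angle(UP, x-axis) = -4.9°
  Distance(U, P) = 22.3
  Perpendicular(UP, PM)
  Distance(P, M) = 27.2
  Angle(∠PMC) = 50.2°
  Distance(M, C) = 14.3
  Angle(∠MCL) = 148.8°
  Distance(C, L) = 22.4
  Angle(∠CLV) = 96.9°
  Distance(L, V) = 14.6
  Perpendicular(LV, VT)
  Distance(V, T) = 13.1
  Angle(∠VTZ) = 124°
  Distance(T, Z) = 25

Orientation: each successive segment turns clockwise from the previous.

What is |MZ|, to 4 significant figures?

12.41

The perpendicularity gives VT at right angles to LV, so VT runs at -69.00°; with |VT| = 13.1, T = (22.60, -4.219). ∠VTZ = 124.0° gives TZ at -125.0° from the x-axis; with |TZ| = 25.0, Z = (8.259, -24.70). Then |MZ| = |Z − M| = 12.41.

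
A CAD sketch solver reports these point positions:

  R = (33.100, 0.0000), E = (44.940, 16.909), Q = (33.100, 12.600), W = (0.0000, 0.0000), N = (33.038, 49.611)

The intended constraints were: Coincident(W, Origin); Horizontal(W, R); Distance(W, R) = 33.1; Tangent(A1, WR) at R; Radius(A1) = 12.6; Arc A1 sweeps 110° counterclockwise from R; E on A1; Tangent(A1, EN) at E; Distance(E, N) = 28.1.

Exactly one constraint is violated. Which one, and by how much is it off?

Distance(E, N) = 28.1 — off by 6.70.

W = (0.00, 0.00) ✓; W.y = 0.00, R.y = 0.00 ✓; |WR| = 33.10 ✓; ∠(QR, RW) = 90.00° ✓; |QR| = 12.60 ✓; bearing(Q→E) − bearing(Q→R) = 110.0° ✓; |QE| = 12.60 ✓; ∠(QE, EN) = 90.00° ✓; |EN| = 34.80 ✗.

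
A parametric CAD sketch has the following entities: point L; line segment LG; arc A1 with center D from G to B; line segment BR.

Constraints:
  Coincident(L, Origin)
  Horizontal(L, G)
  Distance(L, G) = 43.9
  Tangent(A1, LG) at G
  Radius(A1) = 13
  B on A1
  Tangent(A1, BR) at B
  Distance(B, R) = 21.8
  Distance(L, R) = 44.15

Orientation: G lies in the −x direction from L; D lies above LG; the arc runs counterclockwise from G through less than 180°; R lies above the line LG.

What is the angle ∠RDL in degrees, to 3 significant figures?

70.1°

Checks: |DG| = 13.00 ✓; |DB| = 13.00 ✓; ∠(DB, BR) = 90.00° ✓; |BR| = 21.80 ✓; |LR| = 44.15 ✓.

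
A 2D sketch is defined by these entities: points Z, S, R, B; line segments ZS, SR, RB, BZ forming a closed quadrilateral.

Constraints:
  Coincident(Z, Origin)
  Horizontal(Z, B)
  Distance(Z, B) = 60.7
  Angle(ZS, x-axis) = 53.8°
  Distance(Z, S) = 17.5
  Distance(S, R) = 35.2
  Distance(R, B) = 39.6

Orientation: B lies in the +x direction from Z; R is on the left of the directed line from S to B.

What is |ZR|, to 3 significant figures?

52.0

Checks: |SR| = 35.20 ✓; |RB| = 39.60 ✓.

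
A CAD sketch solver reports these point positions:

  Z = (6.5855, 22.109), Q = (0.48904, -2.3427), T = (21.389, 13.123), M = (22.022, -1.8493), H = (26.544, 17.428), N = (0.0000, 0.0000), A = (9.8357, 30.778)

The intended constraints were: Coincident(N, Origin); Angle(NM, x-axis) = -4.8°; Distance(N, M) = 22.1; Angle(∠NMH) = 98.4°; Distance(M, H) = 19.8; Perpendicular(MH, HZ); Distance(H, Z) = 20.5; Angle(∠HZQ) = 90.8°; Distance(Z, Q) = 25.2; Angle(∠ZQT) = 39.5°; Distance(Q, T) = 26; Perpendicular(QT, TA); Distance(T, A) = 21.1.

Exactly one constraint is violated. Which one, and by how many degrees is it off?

Perpendicular(QT, TA) — off by 3.30°.

N = (0.00, 0.00) ✓; NM at -4.800° ✓; |NM| = 22.10 ✓; ∠NMH = 98.40° ✓; |MH| = 19.80 ✓; ∠(MH, HZ) = 90.00° ✓; |HZ| = 20.50 ✓; ∠HZQ = 90.80° ✓; |ZQ| = 25.20 ✓; ∠ZQT = 39.50° ✓; |QT| = 26.00 ✓; ∠(QT, TA) = 86.70° ✗; |TA| = 21.10 ✓.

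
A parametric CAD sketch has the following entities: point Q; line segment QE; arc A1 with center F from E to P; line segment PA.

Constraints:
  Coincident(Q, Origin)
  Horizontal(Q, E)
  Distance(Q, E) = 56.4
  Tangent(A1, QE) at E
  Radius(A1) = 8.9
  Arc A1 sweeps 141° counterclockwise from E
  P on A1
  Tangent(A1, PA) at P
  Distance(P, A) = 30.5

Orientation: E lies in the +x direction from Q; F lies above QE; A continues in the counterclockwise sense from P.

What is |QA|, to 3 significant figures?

51.9

On A1, E sits at bearing -90° from F; a 141° counterclockwise sweep puts P at bearing 51°, so P = F + 8.9·(cos 51°, sin 51°) = (62.0, 15.8). Tangency of A1 to PA means the radius FP is perpendicular to PA, so PA runs along (−sin 51°, cos 51°); with |PA| = 30.5, A = (38.3, 35.0). Then |QA| = |A − Q| = 51.9.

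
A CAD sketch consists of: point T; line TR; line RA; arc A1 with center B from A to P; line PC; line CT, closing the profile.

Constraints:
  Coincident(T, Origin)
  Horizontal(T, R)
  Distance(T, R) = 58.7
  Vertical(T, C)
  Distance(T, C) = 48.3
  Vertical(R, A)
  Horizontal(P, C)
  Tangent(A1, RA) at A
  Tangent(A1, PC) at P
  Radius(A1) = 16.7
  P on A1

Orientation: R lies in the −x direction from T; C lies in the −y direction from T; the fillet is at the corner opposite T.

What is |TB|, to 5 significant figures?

52.560

T and C share the same x with |TC| = 48.3 and C on the −y side, so C = (0.0000, -48.300). The virtual corner opposite T is at (-58.700, -48.300). The tangent condition forces BA to be normal to RA and A1 meets PC tangentially, so BP is at right angles to PC, with radius 16.7, so the center B sits 16.7 in from both sides at B = (-42.000, -31.600). Then |TB| = |B − T| = 52.560.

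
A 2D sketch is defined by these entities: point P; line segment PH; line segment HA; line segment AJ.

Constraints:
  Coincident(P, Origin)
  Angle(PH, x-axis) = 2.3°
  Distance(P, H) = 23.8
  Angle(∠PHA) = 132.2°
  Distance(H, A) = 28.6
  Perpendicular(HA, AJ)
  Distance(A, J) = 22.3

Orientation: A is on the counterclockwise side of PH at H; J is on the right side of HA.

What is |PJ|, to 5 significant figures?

59.854

∠PHA = 132.2°, so HA runs at 2.3° + (180° − 132.2°) = 50.100° from the x-axis; with |HA| = 28.6, A = H + 28.6·(cos 50.100°, sin 50.100°) = (42.126, 22.896). HA ⟂ AJ; with |AJ| = 22.3 on the right of HA, J = A + 22.3·(0.76717, -0.64145) = (59.234, 8.5917). Then |PJ| = |J − P| = 59.854.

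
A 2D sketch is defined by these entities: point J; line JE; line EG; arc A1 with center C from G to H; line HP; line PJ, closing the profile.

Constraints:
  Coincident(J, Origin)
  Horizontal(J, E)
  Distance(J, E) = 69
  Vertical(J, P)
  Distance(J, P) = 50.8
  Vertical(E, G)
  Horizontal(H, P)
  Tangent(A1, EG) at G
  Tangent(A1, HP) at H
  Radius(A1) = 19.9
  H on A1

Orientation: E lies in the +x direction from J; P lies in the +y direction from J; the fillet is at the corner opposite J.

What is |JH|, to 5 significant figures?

70.650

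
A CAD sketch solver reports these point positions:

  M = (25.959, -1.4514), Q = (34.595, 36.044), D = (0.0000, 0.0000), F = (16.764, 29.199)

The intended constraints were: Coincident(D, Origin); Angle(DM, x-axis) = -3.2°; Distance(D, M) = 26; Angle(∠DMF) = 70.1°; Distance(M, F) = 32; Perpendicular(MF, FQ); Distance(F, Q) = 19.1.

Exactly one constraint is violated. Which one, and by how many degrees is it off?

Perpendicular(MF, FQ) — off by 4.30°.

D = (0.00, 0.00) ✓; DM at -3.200° ✓; |DM| = 26.00 ✓; ∠DMF = 70.10° ✓; |MF| = 32.00 ✓; ∠(MF, FQ) = 85.70° ✗; |FQ| = 19.10 ✓.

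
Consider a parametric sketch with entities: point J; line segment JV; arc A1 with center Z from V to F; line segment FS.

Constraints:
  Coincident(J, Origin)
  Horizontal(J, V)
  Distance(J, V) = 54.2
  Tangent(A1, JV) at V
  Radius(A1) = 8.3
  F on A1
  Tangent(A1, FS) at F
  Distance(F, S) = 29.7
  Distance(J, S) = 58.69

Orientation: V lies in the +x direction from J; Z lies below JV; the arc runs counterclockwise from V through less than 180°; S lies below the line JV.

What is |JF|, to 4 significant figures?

46.60

Checks: |ZF| = 8.300 ✓; ∠(ZF, FS) = 90.00° ✓; |FS| = 29.70 ✓; |JS| = 58.69 ✓.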